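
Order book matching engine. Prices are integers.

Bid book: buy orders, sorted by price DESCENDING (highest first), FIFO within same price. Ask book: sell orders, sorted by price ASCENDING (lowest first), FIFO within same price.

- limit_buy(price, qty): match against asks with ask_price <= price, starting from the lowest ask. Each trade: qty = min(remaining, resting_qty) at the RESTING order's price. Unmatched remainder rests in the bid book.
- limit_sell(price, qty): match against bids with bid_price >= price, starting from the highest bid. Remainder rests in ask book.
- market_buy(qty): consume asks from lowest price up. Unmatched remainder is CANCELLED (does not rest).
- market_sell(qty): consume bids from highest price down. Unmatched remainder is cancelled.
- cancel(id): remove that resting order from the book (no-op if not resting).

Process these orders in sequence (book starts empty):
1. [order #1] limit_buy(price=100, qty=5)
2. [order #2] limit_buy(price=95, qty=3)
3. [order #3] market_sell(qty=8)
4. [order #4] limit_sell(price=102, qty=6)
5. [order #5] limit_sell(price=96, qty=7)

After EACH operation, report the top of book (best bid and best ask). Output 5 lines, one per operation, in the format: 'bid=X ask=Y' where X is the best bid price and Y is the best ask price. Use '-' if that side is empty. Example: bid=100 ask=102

After op 1 [order #1] limit_buy(price=100, qty=5): fills=none; bids=[#1:5@100] asks=[-]
After op 2 [order #2] limit_buy(price=95, qty=3): fills=none; bids=[#1:5@100 #2:3@95] asks=[-]
After op 3 [order #3] market_sell(qty=8): fills=#1x#3:5@100 #2x#3:3@95; bids=[-] asks=[-]
After op 4 [order #4] limit_sell(price=102, qty=6): fills=none; bids=[-] asks=[#4:6@102]
After op 5 [order #5] limit_sell(price=96, qty=7): fills=none; bids=[-] asks=[#5:7@96 #4:6@102]

Answer: bid=100 ask=-
bid=100 ask=-
bid=- ask=-
bid=- ask=102
bid=- ask=96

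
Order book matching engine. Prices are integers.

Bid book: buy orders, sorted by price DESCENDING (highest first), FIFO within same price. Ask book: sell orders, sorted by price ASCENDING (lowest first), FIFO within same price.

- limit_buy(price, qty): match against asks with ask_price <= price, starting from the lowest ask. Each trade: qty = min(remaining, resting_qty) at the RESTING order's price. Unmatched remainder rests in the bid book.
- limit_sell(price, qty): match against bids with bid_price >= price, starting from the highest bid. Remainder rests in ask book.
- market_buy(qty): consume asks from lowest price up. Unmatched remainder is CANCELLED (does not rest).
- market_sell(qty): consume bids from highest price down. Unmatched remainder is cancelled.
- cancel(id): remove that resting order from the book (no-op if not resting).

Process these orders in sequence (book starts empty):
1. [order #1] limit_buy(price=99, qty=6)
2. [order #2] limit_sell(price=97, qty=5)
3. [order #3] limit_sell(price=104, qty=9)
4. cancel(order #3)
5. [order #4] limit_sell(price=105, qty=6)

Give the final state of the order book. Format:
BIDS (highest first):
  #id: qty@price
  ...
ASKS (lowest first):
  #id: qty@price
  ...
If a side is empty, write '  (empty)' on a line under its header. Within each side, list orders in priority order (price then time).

Answer: BIDS (highest first):
  #1: 1@99
ASKS (lowest first):
  #4: 6@105

Derivation:
After op 1 [order #1] limit_buy(price=99, qty=6): fills=none; bids=[#1:6@99] asks=[-]
After op 2 [order #2] limit_sell(price=97, qty=5): fills=#1x#2:5@99; bids=[#1:1@99] asks=[-]
After op 3 [order #3] limit_sell(price=104, qty=9): fills=none; bids=[#1:1@99] asks=[#3:9@104]
After op 4 cancel(order #3): fills=none; bids=[#1:1@99] asks=[-]
After op 5 [order #4] limit_sell(price=105, qty=6): fills=none; bids=[#1:1@99] asks=[#4:6@105]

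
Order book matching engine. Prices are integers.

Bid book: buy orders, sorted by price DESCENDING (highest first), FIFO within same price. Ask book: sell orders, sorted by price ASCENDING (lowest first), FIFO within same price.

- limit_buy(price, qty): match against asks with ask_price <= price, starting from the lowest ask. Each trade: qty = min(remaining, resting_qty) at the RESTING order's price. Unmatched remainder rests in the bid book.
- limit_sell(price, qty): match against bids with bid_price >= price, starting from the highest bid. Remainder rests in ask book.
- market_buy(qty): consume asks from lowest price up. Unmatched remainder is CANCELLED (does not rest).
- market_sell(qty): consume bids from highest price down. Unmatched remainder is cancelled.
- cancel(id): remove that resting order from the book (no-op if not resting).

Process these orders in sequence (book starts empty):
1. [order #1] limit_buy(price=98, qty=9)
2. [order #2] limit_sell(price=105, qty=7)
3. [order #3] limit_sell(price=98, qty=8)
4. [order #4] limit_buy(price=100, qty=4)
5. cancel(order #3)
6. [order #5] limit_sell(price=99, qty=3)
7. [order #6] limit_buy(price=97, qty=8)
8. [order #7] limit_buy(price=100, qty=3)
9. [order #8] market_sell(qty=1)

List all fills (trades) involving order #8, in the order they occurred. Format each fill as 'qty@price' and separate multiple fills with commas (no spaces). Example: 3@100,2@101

Answer: 1@100

Derivation:
After op 1 [order #1] limit_buy(price=98, qty=9): fills=none; bids=[#1:9@98] asks=[-]
After op 2 [order #2] limit_sell(price=105, qty=7): fills=none; bids=[#1:9@98] asks=[#2:7@105]
After op 3 [order #3] limit_sell(price=98, qty=8): fills=#1x#3:8@98; bids=[#1:1@98] asks=[#2:7@105]
After op 4 [order #4] limit_buy(price=100, qty=4): fills=none; bids=[#4:4@100 #1:1@98] asks=[#2:7@105]
After op 5 cancel(order #3): fills=none; bids=[#4:4@100 #1:1@98] asks=[#2:7@105]
After op 6 [order #5] limit_sell(price=99, qty=3): fills=#4x#5:3@100; bids=[#4:1@100 #1:1@98] asks=[#2:7@105]
After op 7 [order #6] limit_buy(price=97, qty=8): fills=none; bids=[#4:1@100 #1:1@98 #6:8@97] asks=[#2:7@105]
After op 8 [order #7] limit_buy(price=100, qty=3): fills=none; bids=[#4:1@100 #7:3@100 #1:1@98 #6:8@97] asks=[#2:7@105]
After op 9 [order #8] market_sell(qty=1): fills=#4x#8:1@100; bids=[#7:3@100 #1:1@98 #6:8@97] asks=[#2:7@105]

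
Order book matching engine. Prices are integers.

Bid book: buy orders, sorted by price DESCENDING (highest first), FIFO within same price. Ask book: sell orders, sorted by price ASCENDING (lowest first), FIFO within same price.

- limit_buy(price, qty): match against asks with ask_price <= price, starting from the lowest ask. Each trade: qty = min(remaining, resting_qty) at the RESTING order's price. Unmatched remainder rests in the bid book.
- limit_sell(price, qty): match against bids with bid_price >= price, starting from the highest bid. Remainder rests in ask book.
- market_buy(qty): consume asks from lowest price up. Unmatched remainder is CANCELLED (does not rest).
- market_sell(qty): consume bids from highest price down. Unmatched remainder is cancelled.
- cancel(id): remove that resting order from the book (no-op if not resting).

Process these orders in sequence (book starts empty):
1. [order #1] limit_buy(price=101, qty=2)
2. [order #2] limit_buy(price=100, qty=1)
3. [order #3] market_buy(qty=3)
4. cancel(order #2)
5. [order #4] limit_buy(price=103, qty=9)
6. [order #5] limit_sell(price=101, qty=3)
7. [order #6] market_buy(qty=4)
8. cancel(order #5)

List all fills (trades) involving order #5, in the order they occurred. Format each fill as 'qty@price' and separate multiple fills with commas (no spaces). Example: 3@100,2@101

Answer: 3@103

Derivation:
After op 1 [order #1] limit_buy(price=101, qty=2): fills=none; bids=[#1:2@101] asks=[-]
After op 2 [order #2] limit_buy(price=100, qty=1): fills=none; bids=[#1:2@101 #2:1@100] asks=[-]
After op 3 [order #3] market_buy(qty=3): fills=none; bids=[#1:2@101 #2:1@100] asks=[-]
After op 4 cancel(order #2): fills=none; bids=[#1:2@101] asks=[-]
After op 5 [order #4] limit_buy(price=103, qty=9): fills=none; bids=[#4:9@103 #1:2@101] asks=[-]
After op 6 [order #5] limit_sell(price=101, qty=3): fills=#4x#5:3@103; bids=[#4:6@103 #1:2@101] asks=[-]
After op 7 [order #6] market_buy(qty=4): fills=none; bids=[#4:6@103 #1:2@101] asks=[-]
After op 8 cancel(order #5): fills=none; bids=[#4:6@103 #1:2@101] asks=[-]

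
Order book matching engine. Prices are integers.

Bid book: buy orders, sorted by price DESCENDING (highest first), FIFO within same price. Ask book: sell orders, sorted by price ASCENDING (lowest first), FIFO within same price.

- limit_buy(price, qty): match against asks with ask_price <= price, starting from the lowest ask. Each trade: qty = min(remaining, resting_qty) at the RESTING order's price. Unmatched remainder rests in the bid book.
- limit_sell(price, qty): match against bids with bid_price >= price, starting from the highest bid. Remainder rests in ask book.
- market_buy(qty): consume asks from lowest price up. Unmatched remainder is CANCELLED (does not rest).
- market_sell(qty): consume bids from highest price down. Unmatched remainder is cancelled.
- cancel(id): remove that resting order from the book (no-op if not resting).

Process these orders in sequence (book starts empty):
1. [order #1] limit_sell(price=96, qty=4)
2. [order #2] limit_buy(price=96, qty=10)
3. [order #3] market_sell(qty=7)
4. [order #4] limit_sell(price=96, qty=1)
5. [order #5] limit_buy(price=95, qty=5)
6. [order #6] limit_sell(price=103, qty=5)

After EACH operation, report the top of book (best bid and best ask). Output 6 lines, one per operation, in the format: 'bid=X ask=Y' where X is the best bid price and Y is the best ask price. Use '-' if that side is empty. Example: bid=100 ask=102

Answer: bid=- ask=96
bid=96 ask=-
bid=- ask=-
bid=- ask=96
bid=95 ask=96
bid=95 ask=96

Derivation:
After op 1 [order #1] limit_sell(price=96, qty=4): fills=none; bids=[-] asks=[#1:4@96]
After op 2 [order #2] limit_buy(price=96, qty=10): fills=#2x#1:4@96; bids=[#2:6@96] asks=[-]
After op 3 [order #3] market_sell(qty=7): fills=#2x#3:6@96; bids=[-] asks=[-]
After op 4 [order #4] limit_sell(price=96, qty=1): fills=none; bids=[-] asks=[#4:1@96]
After op 5 [order #5] limit_buy(price=95, qty=5): fills=none; bids=[#5:5@95] asks=[#4:1@96]
After op 6 [order #6] limit_sell(price=103, qty=5): fills=none; bids=[#5:5@95] asks=[#4:1@96 #6:5@103]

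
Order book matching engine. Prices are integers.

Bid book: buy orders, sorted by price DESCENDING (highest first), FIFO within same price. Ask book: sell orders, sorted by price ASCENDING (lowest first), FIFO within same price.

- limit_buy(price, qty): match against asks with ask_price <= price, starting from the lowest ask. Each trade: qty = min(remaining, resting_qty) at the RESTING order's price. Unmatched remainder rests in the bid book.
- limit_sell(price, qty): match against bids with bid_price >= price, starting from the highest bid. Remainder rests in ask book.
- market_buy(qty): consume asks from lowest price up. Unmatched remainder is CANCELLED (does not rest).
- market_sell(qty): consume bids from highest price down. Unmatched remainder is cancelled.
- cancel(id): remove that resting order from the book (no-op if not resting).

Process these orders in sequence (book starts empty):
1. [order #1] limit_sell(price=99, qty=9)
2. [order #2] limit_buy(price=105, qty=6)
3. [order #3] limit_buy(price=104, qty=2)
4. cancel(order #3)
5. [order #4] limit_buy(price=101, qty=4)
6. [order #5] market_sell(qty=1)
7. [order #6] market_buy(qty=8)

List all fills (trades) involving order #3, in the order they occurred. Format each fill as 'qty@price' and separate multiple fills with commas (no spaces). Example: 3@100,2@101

After op 1 [order #1] limit_sell(price=99, qty=9): fills=none; bids=[-] asks=[#1:9@99]
After op 2 [order #2] limit_buy(price=105, qty=6): fills=#2x#1:6@99; bids=[-] asks=[#1:3@99]
After op 3 [order #3] limit_buy(price=104, qty=2): fills=#3x#1:2@99; bids=[-] asks=[#1:1@99]
After op 4 cancel(order #3): fills=none; bids=[-] asks=[#1:1@99]
After op 5 [order #4] limit_buy(price=101, qty=4): fills=#4x#1:1@99; bids=[#4:3@101] asks=[-]
After op 6 [order #5] market_sell(qty=1): fills=#4x#5:1@101; bids=[#4:2@101] asks=[-]
After op 7 [order #6] market_buy(qty=8): fills=none; bids=[#4:2@101] asks=[-]

Answer: 2@99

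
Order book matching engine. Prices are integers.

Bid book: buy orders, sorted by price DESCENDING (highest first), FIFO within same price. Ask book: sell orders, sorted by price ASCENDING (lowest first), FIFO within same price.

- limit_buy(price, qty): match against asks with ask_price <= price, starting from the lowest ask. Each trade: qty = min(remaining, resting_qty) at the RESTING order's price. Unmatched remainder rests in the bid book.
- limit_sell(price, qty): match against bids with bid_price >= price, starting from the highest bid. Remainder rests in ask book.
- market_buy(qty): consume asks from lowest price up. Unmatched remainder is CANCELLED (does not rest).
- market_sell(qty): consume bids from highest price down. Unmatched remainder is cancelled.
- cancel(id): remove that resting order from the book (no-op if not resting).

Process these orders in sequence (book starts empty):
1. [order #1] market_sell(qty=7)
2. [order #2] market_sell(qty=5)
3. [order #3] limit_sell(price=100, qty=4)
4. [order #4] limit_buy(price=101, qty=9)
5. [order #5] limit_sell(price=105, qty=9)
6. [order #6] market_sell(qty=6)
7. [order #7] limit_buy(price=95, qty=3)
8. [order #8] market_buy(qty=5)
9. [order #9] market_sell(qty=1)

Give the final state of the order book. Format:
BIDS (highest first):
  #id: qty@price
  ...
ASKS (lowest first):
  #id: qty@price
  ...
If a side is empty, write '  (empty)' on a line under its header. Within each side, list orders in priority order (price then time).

Answer: BIDS (highest first):
  #7: 2@95
ASKS (lowest first):
  #5: 4@105

Derivation:
After op 1 [order #1] market_sell(qty=7): fills=none; bids=[-] asks=[-]
After op 2 [order #2] market_sell(qty=5): fills=none; bids=[-] asks=[-]
After op 3 [order #3] limit_sell(price=100, qty=4): fills=none; bids=[-] asks=[#3:4@100]
After op 4 [order #4] limit_buy(price=101, qty=9): fills=#4x#3:4@100; bids=[#4:5@101] asks=[-]
After op 5 [order #5] limit_sell(price=105, qty=9): fills=none; bids=[#4:5@101] asks=[#5:9@105]
After op 6 [order #6] market_sell(qty=6): fills=#4x#6:5@101; bids=[-] asks=[#5:9@105]
After op 7 [order #7] limit_buy(price=95, qty=3): fills=none; bids=[#7:3@95] asks=[#5:9@105]
After op 8 [order #8] market_buy(qty=5): fills=#8x#5:5@105; bids=[#7:3@95] asks=[#5:4@105]
After op 9 [order #9] market_sell(qty=1): fills=#7x#9:1@95; bids=[#7:2@95] asks=[#5:4@105]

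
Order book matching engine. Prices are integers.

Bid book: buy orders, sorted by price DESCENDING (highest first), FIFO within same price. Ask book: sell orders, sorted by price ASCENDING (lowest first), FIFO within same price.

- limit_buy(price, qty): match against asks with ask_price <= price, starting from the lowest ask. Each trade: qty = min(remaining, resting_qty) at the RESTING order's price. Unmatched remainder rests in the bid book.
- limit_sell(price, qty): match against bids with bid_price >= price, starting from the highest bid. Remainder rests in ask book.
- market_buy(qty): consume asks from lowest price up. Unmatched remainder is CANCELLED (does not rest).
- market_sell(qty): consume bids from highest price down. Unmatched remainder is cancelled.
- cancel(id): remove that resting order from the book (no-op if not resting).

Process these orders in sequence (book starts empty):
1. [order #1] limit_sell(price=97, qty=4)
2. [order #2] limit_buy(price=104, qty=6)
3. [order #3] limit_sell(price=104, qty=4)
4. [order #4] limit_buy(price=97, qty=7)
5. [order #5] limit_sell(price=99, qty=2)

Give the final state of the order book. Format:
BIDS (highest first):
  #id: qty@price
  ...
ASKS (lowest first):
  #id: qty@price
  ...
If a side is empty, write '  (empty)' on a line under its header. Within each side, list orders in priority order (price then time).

Answer: BIDS (highest first):
  #4: 7@97
ASKS (lowest first):
  #5: 2@99
  #3: 2@104

Derivation:
After op 1 [order #1] limit_sell(price=97, qty=4): fills=none; bids=[-] asks=[#1:4@97]
After op 2 [order #2] limit_buy(price=104, qty=6): fills=#2x#1:4@97; bids=[#2:2@104] asks=[-]
After op 3 [order #3] limit_sell(price=104, qty=4): fills=#2x#3:2@104; bids=[-] asks=[#3:2@104]
After op 4 [order #4] limit_buy(price=97, qty=7): fills=none; bids=[#4:7@97] asks=[#3:2@104]
After op 5 [order #5] limit_sell(price=99, qty=2): fills=none; bids=[#4:7@97] asks=[#5:2@99 #3:2@104]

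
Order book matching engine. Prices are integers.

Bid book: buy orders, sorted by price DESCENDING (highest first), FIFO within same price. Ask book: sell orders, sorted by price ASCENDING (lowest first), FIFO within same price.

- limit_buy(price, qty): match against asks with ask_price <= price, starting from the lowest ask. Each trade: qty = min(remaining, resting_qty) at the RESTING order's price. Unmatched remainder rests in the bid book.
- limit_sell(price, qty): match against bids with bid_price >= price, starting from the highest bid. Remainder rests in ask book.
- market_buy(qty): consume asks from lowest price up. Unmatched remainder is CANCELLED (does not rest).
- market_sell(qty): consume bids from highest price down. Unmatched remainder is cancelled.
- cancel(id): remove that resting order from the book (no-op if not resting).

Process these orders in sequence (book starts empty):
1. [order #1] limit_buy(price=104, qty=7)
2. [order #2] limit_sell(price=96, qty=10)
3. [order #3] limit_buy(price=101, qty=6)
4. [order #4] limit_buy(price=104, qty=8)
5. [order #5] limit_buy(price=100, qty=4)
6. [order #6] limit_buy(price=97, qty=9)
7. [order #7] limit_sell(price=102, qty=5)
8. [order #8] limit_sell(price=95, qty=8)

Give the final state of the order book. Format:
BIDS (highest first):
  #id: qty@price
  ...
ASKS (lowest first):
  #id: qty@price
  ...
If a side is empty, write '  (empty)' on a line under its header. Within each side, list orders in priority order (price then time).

Answer: BIDS (highest first):
  #5: 2@100
  #6: 9@97
ASKS (lowest first):
  (empty)

Derivation:
After op 1 [order #1] limit_buy(price=104, qty=7): fills=none; bids=[#1:7@104] asks=[-]
After op 2 [order #2] limit_sell(price=96, qty=10): fills=#1x#2:7@104; bids=[-] asks=[#2:3@96]
After op 3 [order #3] limit_buy(price=101, qty=6): fills=#3x#2:3@96; bids=[#3:3@101] asks=[-]
After op 4 [order #4] limit_buy(price=104, qty=8): fills=none; bids=[#4:8@104 #3:3@101] asks=[-]
After op 5 [order #5] limit_buy(price=100, qty=4): fills=none; bids=[#4:8@104 #3:3@101 #5:4@100] asks=[-]
After op 6 [order #6] limit_buy(price=97, qty=9): fills=none; bids=[#4:8@104 #3:3@101 #5:4@100 #6:9@97] asks=[-]
After op 7 [order #7] limit_sell(price=102, qty=5): fills=#4x#7:5@104; bids=[#4:3@104 #3:3@101 #5:4@100 #6:9@97] asks=[-]
After op 8 [order #8] limit_sell(price=95, qty=8): fills=#4x#8:3@104 #3x#8:3@101 #5x#8:2@100; bids=[#5:2@100 #6:9@97] asks=[-]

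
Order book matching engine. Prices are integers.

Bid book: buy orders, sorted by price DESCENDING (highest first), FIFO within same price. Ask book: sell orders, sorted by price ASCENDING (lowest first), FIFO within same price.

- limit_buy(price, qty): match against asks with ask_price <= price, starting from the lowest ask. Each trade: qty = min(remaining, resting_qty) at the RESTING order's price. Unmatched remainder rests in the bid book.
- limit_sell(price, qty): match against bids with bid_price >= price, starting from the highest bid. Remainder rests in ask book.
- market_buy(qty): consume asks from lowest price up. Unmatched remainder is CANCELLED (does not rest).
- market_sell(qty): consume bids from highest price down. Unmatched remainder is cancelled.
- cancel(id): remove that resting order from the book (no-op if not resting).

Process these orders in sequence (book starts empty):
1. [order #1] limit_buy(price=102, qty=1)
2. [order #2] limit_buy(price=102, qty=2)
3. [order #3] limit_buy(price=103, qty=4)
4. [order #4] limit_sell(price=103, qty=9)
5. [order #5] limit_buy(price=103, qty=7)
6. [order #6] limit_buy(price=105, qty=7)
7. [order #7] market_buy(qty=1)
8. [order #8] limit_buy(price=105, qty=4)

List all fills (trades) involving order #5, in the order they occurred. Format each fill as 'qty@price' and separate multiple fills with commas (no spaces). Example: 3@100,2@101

Answer: 5@103

Derivation:
After op 1 [order #1] limit_buy(price=102, qty=1): fills=none; bids=[#1:1@102] asks=[-]
After op 2 [order #2] limit_buy(price=102, qty=2): fills=none; bids=[#1:1@102 #2:2@102] asks=[-]
After op 3 [order #3] limit_buy(price=103, qty=4): fills=none; bids=[#3:4@103 #1:1@102 #2:2@102] asks=[-]
After op 4 [order #4] limit_sell(price=103, qty=9): fills=#3x#4:4@103; bids=[#1:1@102 #2:2@102] asks=[#4:5@103]
After op 5 [order #5] limit_buy(price=103, qty=7): fills=#5x#4:5@103; bids=[#5:2@103 #1:1@102 #2:2@102] asks=[-]
After op 6 [order #6] limit_buy(price=105, qty=7): fills=none; bids=[#6:7@105 #5:2@103 #1:1@102 #2:2@102] asks=[-]
After op 7 [order #7] market_buy(qty=1): fills=none; bids=[#6:7@105 #5:2@103 #1:1@102 #2:2@102] asks=[-]
After op 8 [order #8] limit_buy(price=105, qty=4): fills=none; bids=[#6:7@105 #8:4@105 #5:2@103 #1:1@102 #2:2@102] asks=[-]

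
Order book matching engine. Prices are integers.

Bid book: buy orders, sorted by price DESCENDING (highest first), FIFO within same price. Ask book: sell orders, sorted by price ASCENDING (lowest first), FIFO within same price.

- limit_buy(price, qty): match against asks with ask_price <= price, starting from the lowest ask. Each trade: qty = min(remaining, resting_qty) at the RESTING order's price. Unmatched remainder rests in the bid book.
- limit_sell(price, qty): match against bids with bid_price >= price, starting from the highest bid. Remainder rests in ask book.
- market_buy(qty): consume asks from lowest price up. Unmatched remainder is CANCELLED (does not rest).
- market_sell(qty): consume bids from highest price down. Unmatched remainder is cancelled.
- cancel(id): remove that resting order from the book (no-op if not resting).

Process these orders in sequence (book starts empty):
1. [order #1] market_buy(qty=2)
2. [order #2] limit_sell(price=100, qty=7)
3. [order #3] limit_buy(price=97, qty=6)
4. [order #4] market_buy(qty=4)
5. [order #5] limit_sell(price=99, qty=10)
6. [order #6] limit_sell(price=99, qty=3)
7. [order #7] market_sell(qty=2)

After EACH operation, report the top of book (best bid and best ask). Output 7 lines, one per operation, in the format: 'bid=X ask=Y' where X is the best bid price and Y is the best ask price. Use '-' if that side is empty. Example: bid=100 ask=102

Answer: bid=- ask=-
bid=- ask=100
bid=97 ask=100
bid=97 ask=100
bid=97 ask=99
bid=97 ask=99
bid=97 ask=99

Derivation:
After op 1 [order #1] market_buy(qty=2): fills=none; bids=[-] asks=[-]
After op 2 [order #2] limit_sell(price=100, qty=7): fills=none; bids=[-] asks=[#2:7@100]
After op 3 [order #3] limit_buy(price=97, qty=6): fills=none; bids=[#3:6@97] asks=[#2:7@100]
After op 4 [order #4] market_buy(qty=4): fills=#4x#2:4@100; bids=[#3:6@97] asks=[#2:3@100]
After op 5 [order #5] limit_sell(price=99, qty=10): fills=none; bids=[#3:6@97] asks=[#5:10@99 #2:3@100]
After op 6 [order #6] limit_sell(price=99, qty=3): fills=none; bids=[#3:6@97] asks=[#5:10@99 #6:3@99 #2:3@100]
After op 7 [order #7] market_sell(qty=2): fills=#3x#7:2@97; bids=[#3:4@97] asks=[#5:10@99 #6:3@99 #2:3@100]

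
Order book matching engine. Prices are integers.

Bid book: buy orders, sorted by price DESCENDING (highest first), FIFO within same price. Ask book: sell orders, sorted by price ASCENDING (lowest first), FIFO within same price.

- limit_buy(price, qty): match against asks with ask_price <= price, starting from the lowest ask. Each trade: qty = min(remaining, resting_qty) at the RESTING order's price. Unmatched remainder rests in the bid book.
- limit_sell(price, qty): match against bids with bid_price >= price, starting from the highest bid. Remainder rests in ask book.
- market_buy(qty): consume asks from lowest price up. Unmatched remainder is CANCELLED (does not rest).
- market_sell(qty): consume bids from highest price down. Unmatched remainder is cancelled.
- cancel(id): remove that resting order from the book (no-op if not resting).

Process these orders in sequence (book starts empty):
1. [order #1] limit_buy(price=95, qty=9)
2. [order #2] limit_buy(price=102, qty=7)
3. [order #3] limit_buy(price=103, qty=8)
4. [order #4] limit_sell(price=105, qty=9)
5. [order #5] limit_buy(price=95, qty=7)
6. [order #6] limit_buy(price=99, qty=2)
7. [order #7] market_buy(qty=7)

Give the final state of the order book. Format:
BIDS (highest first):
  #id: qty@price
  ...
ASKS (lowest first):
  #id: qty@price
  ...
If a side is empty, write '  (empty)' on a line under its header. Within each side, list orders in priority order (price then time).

Answer: BIDS (highest first):
  #3: 8@103
  #2: 7@102
  #6: 2@99
  #1: 9@95
  #5: 7@95
ASKS (lowest first):
  #4: 2@105

Derivation:
After op 1 [order #1] limit_buy(price=95, qty=9): fills=none; bids=[#1:9@95] asks=[-]
After op 2 [order #2] limit_buy(price=102, qty=7): fills=none; bids=[#2:7@102 #1:9@95] asks=[-]
After op 3 [order #3] limit_buy(price=103, qty=8): fills=none; bids=[#3:8@103 #2:7@102 #1:9@95] asks=[-]
After op 4 [order #4] limit_sell(price=105, qty=9): fills=none; bids=[#3:8@103 #2:7@102 #1:9@95] asks=[#4:9@105]
After op 5 [order #5] limit_buy(price=95, qty=7): fills=none; bids=[#3:8@103 #2:7@102 #1:9@95 #5:7@95] asks=[#4:9@105]
After op 6 [order #6] limit_buy(price=99, qty=2): fills=none; bids=[#3:8@103 #2:7@102 #6:2@99 #1:9@95 #5:7@95] asks=[#4:9@105]
After op 7 [order #7] market_buy(qty=7): fills=#7x#4:7@105; bids=[#3:8@103 #2:7@102 #6:2@99 #1:9@95 #5:7@95] asks=[#4:2@105]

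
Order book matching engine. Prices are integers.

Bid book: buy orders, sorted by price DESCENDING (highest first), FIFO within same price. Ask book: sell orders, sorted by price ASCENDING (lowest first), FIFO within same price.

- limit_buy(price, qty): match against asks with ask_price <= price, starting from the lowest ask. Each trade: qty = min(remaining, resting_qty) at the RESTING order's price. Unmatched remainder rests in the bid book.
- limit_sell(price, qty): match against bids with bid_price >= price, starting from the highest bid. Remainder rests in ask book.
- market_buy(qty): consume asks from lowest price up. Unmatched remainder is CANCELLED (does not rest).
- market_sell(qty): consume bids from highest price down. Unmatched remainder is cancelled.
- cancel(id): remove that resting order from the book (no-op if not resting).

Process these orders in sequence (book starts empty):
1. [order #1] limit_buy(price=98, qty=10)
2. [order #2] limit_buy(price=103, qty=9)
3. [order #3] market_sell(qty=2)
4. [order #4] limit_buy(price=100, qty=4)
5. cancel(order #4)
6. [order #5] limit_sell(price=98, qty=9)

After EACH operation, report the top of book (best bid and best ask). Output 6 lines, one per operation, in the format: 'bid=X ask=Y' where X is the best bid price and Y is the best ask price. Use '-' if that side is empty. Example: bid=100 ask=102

Answer: bid=98 ask=-
bid=103 ask=-
bid=103 ask=-
bid=103 ask=-
bid=103 ask=-
bid=98 ask=-

Derivation:
After op 1 [order #1] limit_buy(price=98, qty=10): fills=none; bids=[#1:10@98] asks=[-]
After op 2 [order #2] limit_buy(price=103, qty=9): fills=none; bids=[#2:9@103 #1:10@98] asks=[-]
After op 3 [order #3] market_sell(qty=2): fills=#2x#3:2@103; bids=[#2:7@103 #1:10@98] asks=[-]
After op 4 [order #4] limit_buy(price=100, qty=4): fills=none; bids=[#2:7@103 #4:4@100 #1:10@98] asks=[-]
After op 5 cancel(order #4): fills=none; bids=[#2:7@103 #1:10@98] asks=[-]
After op 6 [order #5] limit_sell(price=98, qty=9): fills=#2x#5:7@103 #1x#5:2@98; bids=[#1:8@98] asks=[-]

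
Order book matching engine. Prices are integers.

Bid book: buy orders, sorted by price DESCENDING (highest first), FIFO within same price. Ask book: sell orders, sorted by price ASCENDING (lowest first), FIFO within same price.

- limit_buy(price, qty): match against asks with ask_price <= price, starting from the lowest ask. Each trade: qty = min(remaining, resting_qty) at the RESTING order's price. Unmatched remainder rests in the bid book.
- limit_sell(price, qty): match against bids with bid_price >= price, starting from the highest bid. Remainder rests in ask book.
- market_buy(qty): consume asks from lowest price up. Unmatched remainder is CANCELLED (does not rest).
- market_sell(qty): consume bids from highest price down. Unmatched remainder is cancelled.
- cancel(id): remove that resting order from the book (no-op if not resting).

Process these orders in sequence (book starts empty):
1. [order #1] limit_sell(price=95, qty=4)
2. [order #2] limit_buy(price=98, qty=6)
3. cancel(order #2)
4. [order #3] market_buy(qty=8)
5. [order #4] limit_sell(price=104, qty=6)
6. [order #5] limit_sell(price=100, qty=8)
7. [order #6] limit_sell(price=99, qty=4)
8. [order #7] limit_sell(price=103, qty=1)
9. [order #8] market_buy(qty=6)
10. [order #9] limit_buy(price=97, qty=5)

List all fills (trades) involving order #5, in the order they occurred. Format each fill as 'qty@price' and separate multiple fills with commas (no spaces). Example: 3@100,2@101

After op 1 [order #1] limit_sell(price=95, qty=4): fills=none; bids=[-] asks=[#1:4@95]
After op 2 [order #2] limit_buy(price=98, qty=6): fills=#2x#1:4@95; bids=[#2:2@98] asks=[-]
After op 3 cancel(order #2): fills=none; bids=[-] asks=[-]
After op 4 [order #3] market_buy(qty=8): fills=none; bids=[-] asks=[-]
After op 5 [order #4] limit_sell(price=104, qty=6): fills=none; bids=[-] asks=[#4:6@104]
After op 6 [order #5] limit_sell(price=100, qty=8): fills=none; bids=[-] asks=[#5:8@100 #4:6@104]
After op 7 [order #6] limit_sell(price=99, qty=4): fills=none; bids=[-] asks=[#6:4@99 #5:8@100 #4:6@104]
After op 8 [order #7] limit_sell(price=103, qty=1): fills=none; bids=[-] asks=[#6:4@99 #5:8@100 #7:1@103 #4:6@104]
After op 9 [order #8] market_buy(qty=6): fills=#8x#6:4@99 #8x#5:2@100; bids=[-] asks=[#5:6@100 #7:1@103 #4:6@104]
After op 10 [order #9] limit_buy(price=97, qty=5): fills=none; bids=[#9:5@97] asks=[#5:6@100 #7:1@103 #4:6@104]

Answer: 2@100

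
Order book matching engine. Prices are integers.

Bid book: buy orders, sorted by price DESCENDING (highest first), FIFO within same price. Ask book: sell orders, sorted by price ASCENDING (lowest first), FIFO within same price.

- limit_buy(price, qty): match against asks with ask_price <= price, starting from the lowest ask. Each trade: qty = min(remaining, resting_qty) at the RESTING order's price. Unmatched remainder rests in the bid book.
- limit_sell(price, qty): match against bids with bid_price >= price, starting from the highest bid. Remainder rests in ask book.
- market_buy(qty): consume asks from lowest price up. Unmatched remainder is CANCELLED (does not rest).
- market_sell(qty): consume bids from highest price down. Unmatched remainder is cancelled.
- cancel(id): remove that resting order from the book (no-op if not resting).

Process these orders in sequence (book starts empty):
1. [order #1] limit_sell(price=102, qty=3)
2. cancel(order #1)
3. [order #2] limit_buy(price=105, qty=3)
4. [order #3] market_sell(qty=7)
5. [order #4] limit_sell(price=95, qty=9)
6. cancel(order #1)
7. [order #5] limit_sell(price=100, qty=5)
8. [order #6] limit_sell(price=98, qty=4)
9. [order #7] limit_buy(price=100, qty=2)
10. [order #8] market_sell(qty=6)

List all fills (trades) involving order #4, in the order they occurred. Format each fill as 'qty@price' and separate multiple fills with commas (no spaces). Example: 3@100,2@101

Answer: 2@95

Derivation:
After op 1 [order #1] limit_sell(price=102, qty=3): fills=none; bids=[-] asks=[#1:3@102]
After op 2 cancel(order #1): fills=none; bids=[-] asks=[-]
After op 3 [order #2] limit_buy(price=105, qty=3): fills=none; bids=[#2:3@105] asks=[-]
After op 4 [order #3] market_sell(qty=7): fills=#2x#3:3@105; bids=[-] asks=[-]
After op 5 [order #4] limit_sell(price=95, qty=9): fills=none; bids=[-] asks=[#4:9@95]
After op 6 cancel(order #1): fills=none; bids=[-] asks=[#4:9@95]
After op 7 [order #5] limit_sell(price=100, qty=5): fills=none; bids=[-] asks=[#4:9@95 #5:5@100]
After op 8 [order #6] limit_sell(price=98, qty=4): fills=none; bids=[-] asks=[#4:9@95 #6:4@98 #5:5@100]
After op 9 [order #7] limit_buy(price=100, qty=2): fills=#7x#4:2@95; bids=[-] asks=[#4:7@95 #6:4@98 #5:5@100]
After op 10 [order #8] market_sell(qty=6): fills=none; bids=[-] asks=[#4:7@95 #6:4@98 #5:5@100]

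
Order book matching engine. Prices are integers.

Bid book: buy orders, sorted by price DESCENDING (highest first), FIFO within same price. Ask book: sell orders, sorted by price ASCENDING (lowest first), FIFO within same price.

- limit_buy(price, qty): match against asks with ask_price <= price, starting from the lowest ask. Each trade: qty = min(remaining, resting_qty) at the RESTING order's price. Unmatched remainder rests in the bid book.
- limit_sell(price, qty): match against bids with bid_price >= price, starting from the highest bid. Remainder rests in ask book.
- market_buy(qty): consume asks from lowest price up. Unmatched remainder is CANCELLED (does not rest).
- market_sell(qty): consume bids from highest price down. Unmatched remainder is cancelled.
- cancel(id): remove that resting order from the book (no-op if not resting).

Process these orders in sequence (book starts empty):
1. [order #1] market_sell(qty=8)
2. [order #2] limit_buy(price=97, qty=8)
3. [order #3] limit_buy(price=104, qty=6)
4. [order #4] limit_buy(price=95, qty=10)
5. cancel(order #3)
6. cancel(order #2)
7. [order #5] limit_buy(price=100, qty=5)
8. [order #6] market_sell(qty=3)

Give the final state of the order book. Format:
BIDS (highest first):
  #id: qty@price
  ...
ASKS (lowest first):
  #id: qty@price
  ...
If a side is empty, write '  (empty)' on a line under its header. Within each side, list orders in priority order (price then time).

After op 1 [order #1] market_sell(qty=8): fills=none; bids=[-] asks=[-]
After op 2 [order #2] limit_buy(price=97, qty=8): fills=none; bids=[#2:8@97] asks=[-]
After op 3 [order #3] limit_buy(price=104, qty=6): fills=none; bids=[#3:6@104 #2:8@97] asks=[-]
After op 4 [order #4] limit_buy(price=95, qty=10): fills=none; bids=[#3:6@104 #2:8@97 #4:10@95] asks=[-]
After op 5 cancel(order #3): fills=none; bids=[#2:8@97 #4:10@95] asks=[-]
After op 6 cancel(order #2): fills=none; bids=[#4:10@95] asks=[-]
After op 7 [order #5] limit_buy(price=100, qty=5): fills=none; bids=[#5:5@100 #4:10@95] asks=[-]
After op 8 [order #6] market_sell(qty=3): fills=#5x#6:3@100; bids=[#5:2@100 #4:10@95] asks=[-]

Answer: BIDS (highest first):
  #5: 2@100
  #4: 10@95
ASKS (lowest first):
  (empty)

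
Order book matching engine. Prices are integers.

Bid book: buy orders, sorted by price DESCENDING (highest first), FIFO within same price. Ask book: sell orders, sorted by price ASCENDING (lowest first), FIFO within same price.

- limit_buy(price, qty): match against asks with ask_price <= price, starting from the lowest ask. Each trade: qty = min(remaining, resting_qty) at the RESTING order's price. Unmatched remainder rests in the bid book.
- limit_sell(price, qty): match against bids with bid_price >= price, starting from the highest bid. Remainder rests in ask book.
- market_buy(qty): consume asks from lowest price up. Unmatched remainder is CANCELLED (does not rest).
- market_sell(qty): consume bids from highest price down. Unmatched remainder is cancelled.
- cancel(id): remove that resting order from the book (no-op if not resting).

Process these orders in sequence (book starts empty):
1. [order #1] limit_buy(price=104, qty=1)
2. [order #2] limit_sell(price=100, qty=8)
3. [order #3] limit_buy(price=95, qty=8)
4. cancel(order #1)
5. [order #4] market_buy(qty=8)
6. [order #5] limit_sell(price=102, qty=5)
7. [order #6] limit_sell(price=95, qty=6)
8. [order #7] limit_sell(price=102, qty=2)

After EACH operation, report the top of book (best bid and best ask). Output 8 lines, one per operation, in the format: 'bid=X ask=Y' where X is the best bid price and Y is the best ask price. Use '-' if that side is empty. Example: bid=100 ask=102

Answer: bid=104 ask=-
bid=- ask=100
bid=95 ask=100
bid=95 ask=100
bid=95 ask=-
bid=95 ask=102
bid=95 ask=102
bid=95 ask=102

Derivation:
After op 1 [order #1] limit_buy(price=104, qty=1): fills=none; bids=[#1:1@104] asks=[-]
After op 2 [order #2] limit_sell(price=100, qty=8): fills=#1x#2:1@104; bids=[-] asks=[#2:7@100]
After op 3 [order #3] limit_buy(price=95, qty=8): fills=none; bids=[#3:8@95] asks=[#2:7@100]
After op 4 cancel(order #1): fills=none; bids=[#3:8@95] asks=[#2:7@100]
After op 5 [order #4] market_buy(qty=8): fills=#4x#2:7@100; bids=[#3:8@95] asks=[-]
After op 6 [order #5] limit_sell(price=102, qty=5): fills=none; bids=[#3:8@95] asks=[#5:5@102]
After op 7 [order #6] limit_sell(price=95, qty=6): fills=#3x#6:6@95; bids=[#3:2@95] asks=[#5:5@102]
After op 8 [order #7] limit_sell(price=102, qty=2): fills=none; bids=[#3:2@95] asks=[#5:5@102 #7:2@102]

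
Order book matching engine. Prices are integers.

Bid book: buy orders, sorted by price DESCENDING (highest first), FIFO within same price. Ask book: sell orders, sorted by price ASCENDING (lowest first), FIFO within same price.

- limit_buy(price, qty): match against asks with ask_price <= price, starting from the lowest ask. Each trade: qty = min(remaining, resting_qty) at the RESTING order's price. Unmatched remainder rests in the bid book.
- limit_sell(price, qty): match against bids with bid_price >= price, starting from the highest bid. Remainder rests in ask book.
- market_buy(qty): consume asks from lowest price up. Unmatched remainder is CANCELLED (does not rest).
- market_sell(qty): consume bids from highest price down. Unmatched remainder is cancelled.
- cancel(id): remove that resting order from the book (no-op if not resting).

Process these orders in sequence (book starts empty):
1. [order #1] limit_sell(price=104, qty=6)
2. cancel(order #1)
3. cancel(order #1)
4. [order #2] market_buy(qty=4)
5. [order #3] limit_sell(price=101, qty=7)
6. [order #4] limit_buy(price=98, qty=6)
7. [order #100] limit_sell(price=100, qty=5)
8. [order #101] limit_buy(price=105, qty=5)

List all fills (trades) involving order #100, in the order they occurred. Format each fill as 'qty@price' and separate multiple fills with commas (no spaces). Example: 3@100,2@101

Answer: 5@100

Derivation:
After op 1 [order #1] limit_sell(price=104, qty=6): fills=none; bids=[-] asks=[#1:6@104]
After op 2 cancel(order #1): fills=none; bids=[-] asks=[-]
After op 3 cancel(order #1): fills=none; bids=[-] asks=[-]
After op 4 [order #2] market_buy(qty=4): fills=none; bids=[-] asks=[-]
After op 5 [order #3] limit_sell(price=101, qty=7): fills=none; bids=[-] asks=[#3:7@101]
After op 6 [order #4] limit_buy(price=98, qty=6): fills=none; bids=[#4:6@98] asks=[#3:7@101]
After op 7 [order #100] limit_sell(price=100, qty=5): fills=none; bids=[#4:6@98] asks=[#100:5@100 #3:7@101]
After op 8 [order #101] limit_buy(price=105, qty=5): fills=#101x#100:5@100; bids=[#4:6@98] asks=[#3:7@101]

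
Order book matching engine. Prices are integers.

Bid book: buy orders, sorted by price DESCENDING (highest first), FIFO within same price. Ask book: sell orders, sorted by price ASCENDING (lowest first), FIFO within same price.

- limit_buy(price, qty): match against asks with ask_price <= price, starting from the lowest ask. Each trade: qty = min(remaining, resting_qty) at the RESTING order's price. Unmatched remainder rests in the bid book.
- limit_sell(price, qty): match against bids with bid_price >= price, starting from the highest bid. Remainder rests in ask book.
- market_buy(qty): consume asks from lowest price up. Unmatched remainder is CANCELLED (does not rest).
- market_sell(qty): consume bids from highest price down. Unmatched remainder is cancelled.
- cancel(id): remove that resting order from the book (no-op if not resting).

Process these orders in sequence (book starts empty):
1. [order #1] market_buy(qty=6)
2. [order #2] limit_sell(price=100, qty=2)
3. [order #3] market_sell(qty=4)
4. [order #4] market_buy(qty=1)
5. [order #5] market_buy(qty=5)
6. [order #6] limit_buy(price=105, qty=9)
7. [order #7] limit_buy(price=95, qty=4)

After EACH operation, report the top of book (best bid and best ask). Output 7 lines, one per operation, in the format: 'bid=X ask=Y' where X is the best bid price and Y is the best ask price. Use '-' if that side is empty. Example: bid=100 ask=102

Answer: bid=- ask=-
bid=- ask=100
bid=- ask=100
bid=- ask=100
bid=- ask=-
bid=105 ask=-
bid=105 ask=-

Derivation:
After op 1 [order #1] market_buy(qty=6): fills=none; bids=[-] asks=[-]
After op 2 [order #2] limit_sell(price=100, qty=2): fills=none; bids=[-] asks=[#2:2@100]
After op 3 [order #3] market_sell(qty=4): fills=none; bids=[-] asks=[#2:2@100]
After op 4 [order #4] market_buy(qty=1): fills=#4x#2:1@100; bids=[-] asks=[#2:1@100]
After op 5 [order #5] market_buy(qty=5): fills=#5x#2:1@100; bids=[-] asks=[-]
After op 6 [order #6] limit_buy(price=105, qty=9): fills=none; bids=[#6:9@105] asks=[-]
After op 7 [order #7] limit_buy(price=95, qty=4): fills=none; bids=[#6:9@105 #7:4@95] asks=[-]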